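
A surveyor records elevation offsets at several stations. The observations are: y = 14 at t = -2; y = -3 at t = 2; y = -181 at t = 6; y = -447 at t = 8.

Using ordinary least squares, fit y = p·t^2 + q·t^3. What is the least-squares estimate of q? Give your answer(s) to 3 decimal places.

q = -1.002

Entries of MᵀM: Σt^2·t^2 = 5424, Σt^2·t^3 = 40544, Σt^3·t^3 = 308928.
Right-hand side: Σt^2·y = -35080, Σt^3·y = -268096.
So MᵀM·[p, q]ᵀ = Mᵀy: [[5424, 40544]; [40544, 308928]]·[p, q]ᵀ = [-35080, -268096]ᵀ.
Eliminating q: 308928·(row 1) − 40544·(row 2) gives 31809536·p = 308928·(-35080) − 40544·(-268096) = 32489984, so p = 63457/62128.
Then q = ((-268096) − 40544·(63457/62128))/308928 = -124489/124256.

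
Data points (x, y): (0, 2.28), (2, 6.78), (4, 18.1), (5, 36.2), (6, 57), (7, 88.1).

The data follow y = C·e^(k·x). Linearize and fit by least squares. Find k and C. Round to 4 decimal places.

k = 0.5290, C = 2.3197

With ln yᵢ as the transformed response and xᵢ as the regressor:
Σx = 24.0000, Σ(x)² = 130.0000, Σln y = 17.7446, Σx·ln y = 88.9645.
Equations: 130.0000·k + 24.0000·ln C = 88.9645;  24.0000·k + 6·ln C = 17.7446.
Solving (det = 204.0000): k = 0.52900, ln C = 0.84145, so C = exp(0.84145) = 2.31973.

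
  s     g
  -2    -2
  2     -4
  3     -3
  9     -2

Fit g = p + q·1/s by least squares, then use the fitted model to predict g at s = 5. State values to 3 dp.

ĝ = -2.905

The normal equations are: 4·p + (4/9)·q = -11;  (4/9)·p + (101/162)·q = -20/9.
(Σ1 = 4, Σ1/s = 4/9, Σ1/s·1/s = 101/162, Σg = -11, Σ1/s·g = -20/9.)
Eliminating q: (101/162)·(row 1) − (4/9)·(row 2) gives (62/27)·p = (101/162)·(-11) − (4/9)·(-20/9) = -317/54, so p = -317/124.
Then q = ((-20/9) − (4/9)·(-317/124))/(101/162) = -54/31.
At s = 5: ĝ = (-317/124)·(1) + (-54/31)·(1/5) = -1801/620.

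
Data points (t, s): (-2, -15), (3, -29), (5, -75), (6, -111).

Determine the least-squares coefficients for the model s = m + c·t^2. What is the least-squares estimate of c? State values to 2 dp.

Setting ∂/∂m … = 0 gives: 4·m + 74·c = -230;  74·m + 2018·c = -6192.
(Σ1 = 4, Σt^2 = 74, Σt^2·t^2 = 2018, Σs = -230, Σt^2·s = -6192.)
Eliminating c: 2018·(row 1) − 74·(row 2) gives 2596·m = 2018·(-230) − 74·(-6192) = -5932, so m = -1483/649.
Then c = ((-6192) − 74·(-1483/649))/2018 = -1937/649.

c = -2.98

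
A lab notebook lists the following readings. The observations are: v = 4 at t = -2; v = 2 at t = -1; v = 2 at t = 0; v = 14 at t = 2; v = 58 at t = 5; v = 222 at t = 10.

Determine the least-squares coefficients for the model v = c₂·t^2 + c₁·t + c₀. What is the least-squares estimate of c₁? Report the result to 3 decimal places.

c₁ = 1.693

Forming AᵀA = [[10658, 1124, 134]; [1124, 134, 14]; [134, 14, 6]] and Aᵀv = [23724, 2528, 302]ᵀ gives AᵀA·[c₂, c₁, c₀]ᵀ = Aᵀv.
Solving the 3×3 system (Gaussian elimination) gives c₂ = 180931/88869, c₁ = 150419/88869, c₀ = 27101/29623.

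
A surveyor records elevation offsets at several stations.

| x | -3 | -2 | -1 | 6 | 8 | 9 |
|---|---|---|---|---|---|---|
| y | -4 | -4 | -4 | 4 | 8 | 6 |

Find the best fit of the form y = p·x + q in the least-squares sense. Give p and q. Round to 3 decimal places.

From the data, Σx·x = 195, Σx = 17, Σ1 = 6.
For Mᵀy: Σx·y = 166, Σy = 6.
Normal equations: [[195, 17]; [17, 6]]·[p, q]ᵀ = [166, 6]ᵀ.
det = 195·6 − 17² = 881.
p = (166·6 − 17·6)/881 = 894/881; q = (195·6 − 17·166)/881 = -1652/881.

p = 1.015, q = -1.875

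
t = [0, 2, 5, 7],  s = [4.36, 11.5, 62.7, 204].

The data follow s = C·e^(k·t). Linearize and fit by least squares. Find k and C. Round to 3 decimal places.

k = 0.552, C = 4.101

Let Y = ln s. Fitting Y = k·t + ln C by least squares:
AᵀA = [[78.0000, 14.0000]; [14.0000, 4]], rhs = [62.8033, 13.3713]ᵀ  (here Σt = 14.0000, Σ(t)² = 78.0000, Σln s = 13.3713, Σt·ln s = 62.8033).
Solving (det = 116.0000): k = 0.55185, ln C = 1.41133, so C = exp(1.41133) = 4.10142.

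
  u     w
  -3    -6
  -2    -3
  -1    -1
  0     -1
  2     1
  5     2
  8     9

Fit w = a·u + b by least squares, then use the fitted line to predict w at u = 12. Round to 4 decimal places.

Compute the Gram sums: Σu·u = 107, Σu = 9, Σ1 = 7.
Right-hand side: Σu·w = 109, Σw = 1.
Normal equations: [[107, 9]; [9, 7]]·[a, b]ᵀ = [109, 1]ᵀ.
Eliminating b: 7·(row 1) − 9·(row 2) gives 668·a = 7·109 − 9·1 = 754, so a = 377/334.
Then b = (1 − 9·(377/334))/7 = -437/334.
At u = 12: ŵ = (377/334)·(12) + (-437/334)·(1) = 4087/334.

ŵ = 12.2365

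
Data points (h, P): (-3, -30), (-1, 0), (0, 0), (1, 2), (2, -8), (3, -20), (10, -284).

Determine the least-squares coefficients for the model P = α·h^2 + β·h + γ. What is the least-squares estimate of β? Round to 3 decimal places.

β = 1.498

Compute the Gram sums: Σh^2·h^2 = 10180, Σh^2·h = 1008, Σh^2 = 124, Σh·h = 124, Σh = 12, Σ1 = 7.
Right-hand side: Σh^2·P = -28880, Σh·P = -2824, ΣP = -340.
Normal equations: [[10180, 1008, 124]; [1008, 124, 12]; [124, 12, 7]]·[α, β, γ]ᵀ = [-28880, -2824, -340]ᵀ.
Solving the 3×3 system (Gaussian elimination) gives α = -254368/84441, β = 42178/28147, γ = 187612/84441.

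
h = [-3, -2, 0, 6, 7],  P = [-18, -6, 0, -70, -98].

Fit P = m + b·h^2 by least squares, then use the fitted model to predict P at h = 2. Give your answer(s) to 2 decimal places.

P̂ = -7.21

From the data, Σ1 = 5, Σh^2 = 98, Σh^2·h^2 = 3794.
And ΣP = -192, Σh^2·P = -7508.
Normal equations: [[5, 98]; [98, 3794]]·[m, b]ᵀ = [-192, -7508]ᵀ.
Δ = 5·3794 − 98² = 9366.
m = ((-192)·3794 − 98·(-7508))/9366 = 524/669; b = (5·(-7508) − 98·(-192))/9366 = -9362/4683.
At h = 2: P̂ = (524/669)·(1) + (-9362/4683)·(4) = -11260/1561.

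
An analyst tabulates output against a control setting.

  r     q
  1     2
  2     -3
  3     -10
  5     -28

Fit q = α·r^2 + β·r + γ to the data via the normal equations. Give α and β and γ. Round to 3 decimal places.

Entries of XᵀX: Σr^2·r^2 = 723, Σr^2·r = 161, Σr^2 = 39, Σr·r = 39, Σr = 11, Σ1 = 4.
For Xᵀq: Σr^2·q = -800, Σr·q = -174, Σq = -39.
XᵀX·[α, β, γ]ᵀ = Xᵀq becomes [[723, 161, 39]; [161, 39, 11]; [39, 11, 4]]·[α, β, γ]ᵀ = [-800, -174, -39]ᵀ.
Solving the 3×3 system (Gaussian elimination) gives α = -17/22, β = -317/110, γ = 314/55.

α = -0.773, β = -2.882, γ = 5.709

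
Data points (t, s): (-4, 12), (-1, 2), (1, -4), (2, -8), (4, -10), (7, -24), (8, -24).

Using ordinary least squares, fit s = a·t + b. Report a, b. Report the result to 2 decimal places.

a = -3.04, b = -0.61

Entries of XᵀX: Σt·t = 151, Σt = 17, Σ1 = 7.
For Xᵀs: Σt·s = -470, Σs = -56.
Δ = 151·7 − 17² = 768.
a = ((-470)·7 − 17·(-56))/768 = -1169/384; b = (151·(-56) − 17·(-470))/768 = -233/384.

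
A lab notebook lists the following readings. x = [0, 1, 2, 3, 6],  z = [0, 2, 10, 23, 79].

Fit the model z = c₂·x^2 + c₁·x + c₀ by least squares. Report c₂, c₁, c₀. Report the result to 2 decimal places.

c₂ = 1.92, c₁ = 1.78, c₀ = -0.69

Setting ∂/∂c₂ … = 0 gives: 1394·c₂ + 252·c₁ + 50·c₀ = 3093;  252·c₂ + 50·c₁ + 12·c₀ = 565;  50·c₂ + 12·c₁ + 5·c₀ = 114.
(Σx^2·x^2 = 1394, Σx^2·x = 252, Σx^2 = 50, Σx·x = 50, Σx = 12, Σ1 = 5, Σx^2·z = 3093, Σx·z = 565, Σz = 114.)
Inverting the 3×3 Gram matrix, [c₂, c₁, c₀]ᵀ = [2449/1274, 2263/1274, -437/637]ᵀ.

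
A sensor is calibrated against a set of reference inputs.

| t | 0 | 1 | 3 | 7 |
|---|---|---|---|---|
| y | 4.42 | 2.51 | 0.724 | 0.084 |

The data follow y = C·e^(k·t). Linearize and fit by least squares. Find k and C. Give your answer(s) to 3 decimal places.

k = -0.567, C = 4.311

With ln yᵢ as the transformed response and tᵢ as the regressor:
Sums: Σt = 11.0000, Σ(t)² = 59.0000, Σln y = -0.3935, Σt·ln y = -17.3872.
Normal system: [[59.0000, 11.0000]; [11.0000, 4]]·[k, ln C]ᵀ = [-17.3872, -0.3935]ᵀ.
Slope k = (n·Σt·ln y − Σt·Σln y)/(n·Σ(t)² − (Σt)²) = (4·-17.3872 − 11.0000·-0.3935)/115.0000 = -0.56713; ln C = (Σln y − k·Σt)/n = 1.46125, so C = exp(1.46125) = 4.31134.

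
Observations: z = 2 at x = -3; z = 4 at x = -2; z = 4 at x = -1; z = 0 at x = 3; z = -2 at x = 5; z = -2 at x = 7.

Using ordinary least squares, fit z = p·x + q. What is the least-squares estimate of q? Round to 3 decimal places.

The normal system MᵀM·[p, q]ᵀ = Mᵀz is [[97, 9]; [9, 6]]·[p, q]ᵀ = [-42, 6]ᵀ.
det = 97·6 − 9² = 501.
p = ((-42)·6 − 9·6)/501 = -102/167; q = (97·6 − 9·(-42))/501 = 320/167.

q = 1.916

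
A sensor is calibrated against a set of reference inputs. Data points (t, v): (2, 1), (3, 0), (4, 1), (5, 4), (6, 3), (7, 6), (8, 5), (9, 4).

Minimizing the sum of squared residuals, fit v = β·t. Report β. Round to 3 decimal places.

The normal equations are: 284·β = 162.
Hence β = 162 / 284 ≈ 0.570423.

β = 0.570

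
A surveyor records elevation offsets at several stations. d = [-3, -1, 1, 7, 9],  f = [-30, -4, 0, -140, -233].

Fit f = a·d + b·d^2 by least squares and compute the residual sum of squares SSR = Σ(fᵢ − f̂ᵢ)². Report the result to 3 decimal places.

Forming XᵀX = [[141, 1045]; [1045, 9045]] and Xᵀf = [-2983, -26007]ᵀ gives XᵀX·[a, b]ᵀ = Xᵀf.
Δ = 141·9045 − 1045² = 183320.
a = ((-2983)·9045 − 1045·(-26007))/183320 = 4902/4583; b = (141·(-26007) − 1045·(-2983))/183320 = -68719/22915.
Residuals: 4551/22915, 1569/22915, 44209/22915, -12439/22915, 6454/22915; SSR = 94872/22915.

SSR = 4.140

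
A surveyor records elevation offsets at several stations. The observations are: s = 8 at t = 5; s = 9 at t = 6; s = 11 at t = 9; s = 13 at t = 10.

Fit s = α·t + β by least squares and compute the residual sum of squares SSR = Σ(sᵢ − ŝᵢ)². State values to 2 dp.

SSR = 0.62

Compute the Gram sums: Σt·t = 242, Σt = 30, Σ1 = 4.
For Mᵀs: Σt·s = 323, Σs = 41.
Determinant 242·4 − 30² = 68.
α = (323·4 − 30·41)/68 = 31/34; β = (242·41 − 30·323)/68 = 58/17.
Residuals: 1/34, 2/17, -21/34, 8/17; SSR = 21/34.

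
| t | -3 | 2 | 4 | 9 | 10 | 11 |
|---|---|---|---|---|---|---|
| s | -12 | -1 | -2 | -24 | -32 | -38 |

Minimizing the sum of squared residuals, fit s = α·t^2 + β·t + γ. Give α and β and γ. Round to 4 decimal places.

α = -0.4651, β = 1.7987, γ = -2.4022

The normal equations are: 31555·α + 3105·β + 331·γ = -9886;  3105·α + 331·β + 33·γ = -928;  331·α + 33·β + 6·γ = -109.
Row-reducing yields α = -471091/1012912, β = 1821905/1012912, γ = -304149/126614.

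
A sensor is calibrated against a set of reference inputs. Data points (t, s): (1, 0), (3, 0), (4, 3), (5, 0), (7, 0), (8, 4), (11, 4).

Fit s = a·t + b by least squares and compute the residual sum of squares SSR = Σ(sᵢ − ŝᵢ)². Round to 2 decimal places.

Compute the Gram sums: Σt·t = 285, Σt = 39, Σ1 = 7.
Moment sums: Σt·s = 88, Σs = 11.
Eliminating b: 7·(row 1) − 39·(row 2) gives 474·a = 7·88 − 39·11 = 187, so a = 187/474.
Then b = (11 − 39·(187/474))/7 = -99/158.
Residuals: 55/237, -44/79, 971/474, -319/237, -506/237, 697/474, 68/237; SSR = 6245/474.

SSR = 13.18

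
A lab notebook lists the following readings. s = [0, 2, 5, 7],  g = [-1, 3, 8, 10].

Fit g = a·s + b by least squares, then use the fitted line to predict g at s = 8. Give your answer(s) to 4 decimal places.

ĝ = 12.1379

Forming XᵀX = [[78, 14]; [14, 4]] and Xᵀg = [116, 20]ᵀ gives XᵀX·[a, b]ᵀ = Xᵀg.
det = 78·4 − 14² = 116.
a = (116·4 − 14·20)/116 = 46/29; b = (78·20 − 14·116)/116 = -16/29.
At s = 8: ĝ = (46/29)·(8) + (-16/29)·(1) = 352/29.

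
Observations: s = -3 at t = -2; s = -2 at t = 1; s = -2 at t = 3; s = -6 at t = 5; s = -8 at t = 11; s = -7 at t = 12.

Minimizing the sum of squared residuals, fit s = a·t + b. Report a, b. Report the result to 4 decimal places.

a = -0.4156, b = -2.5887

The normal equations are: 304·a + 30·b = -204;  30·a + 6·b = -28.
(Σt·t = 304, Σt = 30, Σ1 = 6, Σt·s = -204, Σs = -28.)
Eliminating b: 6·(row 1) − 30·(row 2) gives 924·a = 6·(-204) − 30·(-28) = -384, so a = -32/77.
Then b = ((-28) − 30·(-32/77))/6 = -598/231.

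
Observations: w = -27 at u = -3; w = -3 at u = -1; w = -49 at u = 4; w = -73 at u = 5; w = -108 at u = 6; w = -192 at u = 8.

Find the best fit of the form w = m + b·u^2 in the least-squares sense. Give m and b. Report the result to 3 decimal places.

m = 0.080, b = -2.997

Entries of AᵀA: Σ1 = 6, Σu^2 = 151, Σu^2·u^2 = 6355.
Moment sums: Σw = -452, Σu^2·w = -19031.
Normal equations: [[6, 151]; [151, 6355]]·[m, b]ᵀ = [-452, -19031]ᵀ.
Determinant 6·6355 − 151² = 15329.
m = ((-452)·6355 − 151·(-19031))/15329 = 1221/15329; b = (6·(-19031) − 151·(-452))/15329 = -45934/15329.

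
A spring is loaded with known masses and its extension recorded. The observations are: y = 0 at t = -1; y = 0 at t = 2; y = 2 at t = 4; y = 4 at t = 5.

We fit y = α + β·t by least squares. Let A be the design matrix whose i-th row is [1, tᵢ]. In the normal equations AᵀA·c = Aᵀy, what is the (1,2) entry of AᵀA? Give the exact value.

10

Row 1 ↔ basis 1, column 2 ↔ basis t, so (AᵀA)_{1,2} = Σᵢ t = (1)·(-1) + (1)·(2) + (1)·(4) + (1)·(5) = 10.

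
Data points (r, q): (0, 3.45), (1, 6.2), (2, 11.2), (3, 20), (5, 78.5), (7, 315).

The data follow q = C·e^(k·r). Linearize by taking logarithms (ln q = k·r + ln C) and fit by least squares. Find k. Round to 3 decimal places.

k = 0.646

Linearized form: ln q = k·r + ln C. From the 6 transformed points,
Σr = 18.0000, Σ(r)² = 88.0000, Σln q = 18.5902, Σr·ln q = 77.7271.
Normal system: [[88.0000, 18.0000]; [18.0000, 6]]·[k, ln C]ᵀ = [77.7271, 18.5902]ᵀ.
Solving (det = 204.0000): k = 0.64578, ln C = 1.16105.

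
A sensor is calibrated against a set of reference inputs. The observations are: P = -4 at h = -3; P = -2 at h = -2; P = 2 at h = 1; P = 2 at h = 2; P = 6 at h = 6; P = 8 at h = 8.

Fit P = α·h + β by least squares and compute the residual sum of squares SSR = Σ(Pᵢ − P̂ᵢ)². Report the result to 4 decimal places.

From the data, Σh·h = 118, Σh = 12, Σ1 = 6.
Moment sums: Σh·P = 122, ΣP = 12.
Δ = 118·6 − 12² = 564.
α = (122·6 − 12·12)/564 = 49/47; β = (118·12 − 12·122)/564 = -4/47.
Residuals: -37/47, 8/47, 49/47, 0, -8/47, -12/47; SSR = 86/47.

SSR = 1.8298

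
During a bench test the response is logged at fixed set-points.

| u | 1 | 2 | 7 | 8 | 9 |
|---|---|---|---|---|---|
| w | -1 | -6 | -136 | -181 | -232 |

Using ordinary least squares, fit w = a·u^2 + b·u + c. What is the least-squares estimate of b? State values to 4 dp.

XᵀX·[a, b, c]ᵀ = Xᵀw reads: 13075·a + 1593·b + 199·c = -37065;  1593·a + 199·b + 27·c = -4501;  199·a + 27·b + 5·c = -556.
Inverting the 3×3 Gram matrix, [a, b, c]ᵀ = [-44329/13742, 44857/13742, -3022/6871]ᵀ.

b = 3.2642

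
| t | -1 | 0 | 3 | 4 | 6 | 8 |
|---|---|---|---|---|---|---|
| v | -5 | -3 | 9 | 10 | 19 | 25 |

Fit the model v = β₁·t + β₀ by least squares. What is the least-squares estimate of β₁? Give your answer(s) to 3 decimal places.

Forming XᵀX = [[126, 20]; [20, 6]] and Xᵀv = [386, 55]ᵀ gives XᵀX·[β₁, β₀]ᵀ = Xᵀv.
Eliminating β₀: 6·(row 1) − 20·(row 2) gives 356·β₁ = 6·386 − 20·55 = 1216, so β₁ = 304/89.
Then β₀ = (55 − 20·(304/89))/6 = -395/178.

β₁ = 3.416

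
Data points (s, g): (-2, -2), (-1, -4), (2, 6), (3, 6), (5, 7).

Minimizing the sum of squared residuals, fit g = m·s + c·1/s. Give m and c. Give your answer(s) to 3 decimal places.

The normal system AᵀA·[m, c]ᵀ = Aᵀg is [[43, 5]; [5, 743/450]]·[m, c]ᵀ = [73, 57/5]ᵀ.
Δ = 43·(743/450) − 5² = 20699/450.
m = (73·(743/450) − 5·(57/5))/(20699/450) = 28589/20699; c = (43·(57/5) − 5·73)/(20699/450) = 56340/20699.

m = 1.381, c = 2.722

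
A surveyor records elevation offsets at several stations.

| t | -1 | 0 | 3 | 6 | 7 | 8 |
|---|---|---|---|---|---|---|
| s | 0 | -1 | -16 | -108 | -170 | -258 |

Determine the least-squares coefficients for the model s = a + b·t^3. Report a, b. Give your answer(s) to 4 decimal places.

a = -0.9487, b = -0.4989

Sums needed: Σ1 = 6, Σt^3 = 1097, Σt^3·t^3 = 427179.
For Xᵀs: Σs = -553, Σt^3·s = -214166.
XᵀX·[a, b]ᵀ = Xᵀs becomes [[6, 1097]; [1097, 427179]]·[a, b]ᵀ = [-553, -214166]ᵀ.
Determinant 6·427179 − 1097² = 1359665.
a = ((-553)·427179 − 1097·(-214166))/1359665 = -257977/271933; b = (6·(-214166) − 1097·(-553))/1359665 = -135671/271933.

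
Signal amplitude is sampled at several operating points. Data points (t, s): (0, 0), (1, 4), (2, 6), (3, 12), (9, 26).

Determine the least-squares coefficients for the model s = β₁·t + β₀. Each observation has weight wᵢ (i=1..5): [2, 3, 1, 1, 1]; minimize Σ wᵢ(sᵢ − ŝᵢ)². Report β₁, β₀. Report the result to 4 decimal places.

β₁ = 2.8747, β₀ = 0.8912

With design matrix A, AᵀWA = [[97, 17]; [17, 8]] and AᵀWs = [294, 56]ᵀ.
Eliminating β₀: 8·(row 1) − 17·(row 2) gives 487·β₁ = 8·294 − 17·56 = 1400, so β₁ = 1400/487.
Then β₀ = (56 − 17·(1400/487))/8 = 434/487.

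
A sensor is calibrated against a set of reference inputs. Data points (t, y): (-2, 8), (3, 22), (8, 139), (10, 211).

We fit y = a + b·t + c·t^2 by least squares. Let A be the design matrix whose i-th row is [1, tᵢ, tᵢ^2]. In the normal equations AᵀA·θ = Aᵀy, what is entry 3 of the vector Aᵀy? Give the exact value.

30226

Entry 3 ↔ basis t^2, so (Aᵀy)_{3} = Σᵢ (t^2)·yᵢ = (4)·(8) + (9)·(22) + (64)·(139) + (100)·(211) = 30226.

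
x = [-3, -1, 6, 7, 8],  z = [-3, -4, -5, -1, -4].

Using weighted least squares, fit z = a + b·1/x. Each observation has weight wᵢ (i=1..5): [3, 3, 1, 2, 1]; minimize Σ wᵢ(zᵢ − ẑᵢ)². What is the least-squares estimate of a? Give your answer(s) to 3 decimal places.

a = -2.830

Sums needed: Σwᵢ·1 = 10, Σwᵢ·1/x = -575/168, Σwᵢ·1/x·1/x = 96457/28224.
Moment sums: Σwᵢ·z = -32, Σwᵢ·1/x·z = 281/21.
Normal equations: [[10, -575/168]; [-575/168, 96457/28224]]·[a, b]ᵀ = [-32, 281/21]ᵀ.
det = 10·(96457/28224) − (-575/168)² = 211315/9408.
a = ((-32)·(96457/28224) − (-575/168)·(281/21))/(211315/9408) = -598008/211315; b = (10·(281/21) − (-575/168)·(-32))/(211315/9408) = 45696/42263.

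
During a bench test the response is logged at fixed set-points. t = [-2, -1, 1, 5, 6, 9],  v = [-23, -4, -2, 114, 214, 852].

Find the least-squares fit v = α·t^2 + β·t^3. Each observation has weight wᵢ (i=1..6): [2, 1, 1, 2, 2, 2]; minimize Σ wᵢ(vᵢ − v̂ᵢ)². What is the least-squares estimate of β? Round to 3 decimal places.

Entries of AᵀWA: Σwᵢ·t^2·t^2 = 16998, Σwᵢ·t^2·t^3 = 139836, Σwᵢ·t^3·t^3 = 1187574.
Moment sums: Σwᵢ·t^2·v = 158942, Σwᵢ·t^3·v = 1363534.
AᵀWA·[α, β]ᵀ = AᵀWv becomes [[16998, 139836]; [139836, 1187574]]·[α, β]ᵀ = [158942, 1363534]ᵀ.
det = 16998·1187574 − 139836² = 632275956.
α = (158942·1187574 − 139836·1363534)/632275956 = -1237567/408447; β = (16998·1363534 − 139836·158942)/632275956 = 26431595/17563221.

β = 1.505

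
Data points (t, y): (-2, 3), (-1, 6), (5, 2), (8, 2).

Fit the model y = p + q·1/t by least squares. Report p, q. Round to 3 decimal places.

p = 2.323, q = -3.156

Forming AᵀA = [[4, -47/40]; [-47/40, 2089/1600]] and Aᵀy = [13, -137/20]ᵀ gives AᵀA·[p, q]ᵀ = Aᵀy.
Δ = 4·(2089/1600) − (-47/40)² = 6147/1600.
p = (13·(2089/1600) − (-47/40)·(-137/20))/(6147/1600) = 14279/6147; q = (4·(-137/20) − (-47/40)·13)/(6147/1600) = -19400/6147.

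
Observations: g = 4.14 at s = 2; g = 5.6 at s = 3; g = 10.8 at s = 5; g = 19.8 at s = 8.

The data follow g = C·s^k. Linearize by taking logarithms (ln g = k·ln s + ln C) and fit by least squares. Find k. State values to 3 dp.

k = 1.151

Taking logs, ln g = k·ln s + ln C, so regress ln g on ln s.
Sums: Σln s = 5.4806, Σ(ln s)² = 8.6018, Σln g = 8.5087, Σln s·ln g = 12.9157.
Normal system: [[8.6018, 5.4806]; [5.4806, 4]]·[k, ln C]ᵀ = [12.9157, 8.5087]ᵀ.
Slope k = (n·Σln s·ln g − Σln s·Σln g)/(n·Σ(ln s)² − (Σln s)²) = (4·12.9157 − 5.4806·8.5087)/4.3697 = 1.15104; ln C = (Σln g − k·Σln s)/n = 0.55006.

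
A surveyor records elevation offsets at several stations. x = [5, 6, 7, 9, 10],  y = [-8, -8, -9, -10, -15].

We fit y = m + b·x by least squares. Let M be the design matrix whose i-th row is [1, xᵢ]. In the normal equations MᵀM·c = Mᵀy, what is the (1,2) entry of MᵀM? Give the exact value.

37

Row 1 ↔ basis 1, column 2 ↔ basis x, so (MᵀM)_{1,2} = Σᵢ x = (1)·(5) + (1)·(6) + (1)·(7) + (1)·(9) + (1)·(10) = 37.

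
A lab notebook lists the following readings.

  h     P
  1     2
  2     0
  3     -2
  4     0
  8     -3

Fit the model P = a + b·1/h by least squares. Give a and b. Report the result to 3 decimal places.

a = -2.774, b = 4.922

Setting ∂/∂a … = 0 gives: 5·a + (53/24)·b = -3;  (53/24)·a + (829/576)·b = 23/24.
(Σ1 = 5, Σ1/h = 53/24, Σ1/h·1/h = 829/576, ΣP = -3, Σ1/h·P = 23/24.)
Determinant 5·(829/576) − (53/24)² = 167/72.
a = ((-3)·(829/576) − (53/24)·(23/24))/(167/72) = -1853/668; b = (5·(23/24) − (53/24)·(-3))/(167/72) = 822/167.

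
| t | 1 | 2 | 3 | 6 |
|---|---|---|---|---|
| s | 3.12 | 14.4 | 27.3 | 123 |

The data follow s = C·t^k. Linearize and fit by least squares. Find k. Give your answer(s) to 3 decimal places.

Let Y = ln s. Fitting Y = k·ln t + ln C by least squares:
Σln t = 3.5835, Σ(ln t)² = 4.8978, Σln s = 11.9241, Σln t·ln s = 14.1040.
Equations: 4.8978·k + 3.5835·ln C = 14.1040;  3.5835·k + 4·ln C = 11.9241.
Solving (det = 6.7496): k = 2.02765, ln C = 1.16450.

k = 2.028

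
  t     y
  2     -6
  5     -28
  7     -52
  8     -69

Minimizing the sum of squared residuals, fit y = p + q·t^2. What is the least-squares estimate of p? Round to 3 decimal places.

With design matrix X, XᵀX = [[4, 142]; [142, 7138]] and Xᵀy = [-155, -7688]ᵀ.
Δ = 4·7138 − 142² = 8388.
p = ((-155)·7138 − 142·(-7688))/8388 = -2449/1398; q = (4·(-7688) − 142·(-155))/8388 = -1457/1398.

p = -1.752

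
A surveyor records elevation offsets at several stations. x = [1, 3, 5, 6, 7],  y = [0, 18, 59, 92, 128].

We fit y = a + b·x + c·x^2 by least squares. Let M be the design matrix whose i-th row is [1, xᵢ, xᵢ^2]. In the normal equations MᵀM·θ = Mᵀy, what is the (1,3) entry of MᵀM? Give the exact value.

120

Row 1 ↔ basis 1, column 3 ↔ basis x^2, so (MᵀM)_{1,3} = Σᵢ x^2 = (1)·(1) + (1)·(9) + (1)·(25) + (1)·(36) + (1)·(49) = 120.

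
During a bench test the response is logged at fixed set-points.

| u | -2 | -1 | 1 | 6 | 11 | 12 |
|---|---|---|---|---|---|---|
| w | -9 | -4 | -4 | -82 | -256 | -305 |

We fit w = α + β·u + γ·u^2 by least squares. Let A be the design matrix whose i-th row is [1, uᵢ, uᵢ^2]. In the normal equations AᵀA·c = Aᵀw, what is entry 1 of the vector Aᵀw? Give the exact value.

Entry 1 ↔ basis 1, so (Aᵀw)_{1} = Σᵢ wᵢ = (1)·(-9) + (1)·(-4) + (1)·(-4) + (1)·(-82) + (1)·(-256) + (1)·(-305) = -660.

-660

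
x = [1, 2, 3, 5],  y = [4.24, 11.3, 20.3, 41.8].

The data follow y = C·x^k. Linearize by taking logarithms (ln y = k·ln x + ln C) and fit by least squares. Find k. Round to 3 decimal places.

Let Y = ln y. Fitting Y = k·ln x + ln C by least squares:
AᵀA = [[4.2777, 3.4012]; [3.4012, 4]], rhs = [10.9961, 10.6129]ᵀ  (here Σln x = 3.4012, Σ(ln x)² = 4.2777, Σln y = 10.6129, Σln x·ln y = 10.9961).
Solving (det = 5.5426): k = 1.42314, ln C = 1.44312.

k = 1.423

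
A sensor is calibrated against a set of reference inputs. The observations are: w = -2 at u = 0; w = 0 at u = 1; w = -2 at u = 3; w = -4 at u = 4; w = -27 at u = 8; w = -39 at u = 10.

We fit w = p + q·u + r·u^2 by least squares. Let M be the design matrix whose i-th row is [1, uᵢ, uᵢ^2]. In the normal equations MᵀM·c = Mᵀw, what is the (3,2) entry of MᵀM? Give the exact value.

1604

Row 3 ↔ basis u^2, column 2 ↔ basis u, so (MᵀM)_{3,2} = Σᵢ (u^2)·(u) = (0)·(0) + (1)·(1) + (9)·(3) + (16)·(4) + (64)·(8) + (100)·(10) = 1604.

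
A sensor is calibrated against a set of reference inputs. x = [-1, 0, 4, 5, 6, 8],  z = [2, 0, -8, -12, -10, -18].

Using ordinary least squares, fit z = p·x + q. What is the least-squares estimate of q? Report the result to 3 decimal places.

Compute the Gram sums: Σx·x = 142, Σx = 22, Σ1 = 6.
Moment sums: Σx·z = -298, Σz = -46.
Normal equations: [[142, 22]; [22, 6]]·[p, q]ᵀ = [-298, -46]ᵀ.
Eliminating q: 6·(row 1) − 22·(row 2) gives 368·p = 6·(-298) − 22·(-46) = -776, so p = -97/46.
Then q = ((-46) − 22·(-97/46))/6 = 3/46.

q = 0.065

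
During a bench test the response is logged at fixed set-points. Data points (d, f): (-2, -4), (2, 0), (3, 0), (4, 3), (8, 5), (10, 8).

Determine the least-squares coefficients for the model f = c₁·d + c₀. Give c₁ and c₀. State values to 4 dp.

The normal system MᵀM·[c₁, c₀]ᵀ = Mᵀf is [[197, 25]; [25, 6]]·[c₁, c₀]ᵀ = [140, 12]ᵀ.
Δ = 197·6 − 25² = 557.
c₁ = (140·6 − 25·12)/557 = 540/557; c₀ = (197·12 − 25·140)/557 = -1136/557.

c₁ = 0.9695, c₀ = -2.0395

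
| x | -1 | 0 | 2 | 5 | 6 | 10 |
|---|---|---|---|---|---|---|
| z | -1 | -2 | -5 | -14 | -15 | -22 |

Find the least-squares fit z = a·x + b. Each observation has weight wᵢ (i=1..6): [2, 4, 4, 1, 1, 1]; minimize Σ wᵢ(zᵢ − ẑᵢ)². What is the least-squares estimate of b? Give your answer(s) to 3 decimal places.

Setting ∂/∂a … = 0 gives: 179·a + 27·b = -418;  27·a + 13·b = -81.
Eliminating b: 13·(row 1) − 27·(row 2) gives 1598·a = 13·(-418) − 27·(-81) = -3247, so a = -191/94.
Then b = ((-81) − 27·(-191/94))/13 = -189/94.

b = -2.011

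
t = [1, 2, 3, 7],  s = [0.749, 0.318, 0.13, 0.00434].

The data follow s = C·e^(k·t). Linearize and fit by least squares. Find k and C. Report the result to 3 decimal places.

Linearized form: ln s = k·t + ln C. From the 4 transformed points,
AᵀA = [[63.0000, 13.0000]; [13.0000, 4]], rhs = [-46.7803, -8.9148]ᵀ  (here Σt = 13.0000, Σ(t)² = 63.0000, Σln s = -8.9148, Σt·ln s = -46.7803).
Solving (det = 83.0000): k = -0.85817, ln C = 0.56036, so C = exp(0.56036) = 1.75129.

k = -0.858, C = 1.751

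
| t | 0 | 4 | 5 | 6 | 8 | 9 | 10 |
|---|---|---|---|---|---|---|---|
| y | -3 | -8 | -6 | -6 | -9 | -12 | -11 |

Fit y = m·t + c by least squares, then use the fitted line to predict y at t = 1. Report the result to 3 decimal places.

Compute the Gram sums: Σt·t = 322, Σt = 42, Σ1 = 7.
For Xᵀy: Σt·y = -388, Σy = -55.
Normal equations: [[322, 42]; [42, 7]]·[m, c]ᵀ = [-388, -55]ᵀ.
Eliminating c: 7·(row 1) − 42·(row 2) gives 490·m = 7·(-388) − 42·(-55) = -406, so m = -29/35.
Then c = ((-55) − 42·(-29/35))/7 = -101/35.
At t = 1: ŷ = (-29/35)·(1) + (-101/35)·(1) = -26/7.

ŷ = -3.714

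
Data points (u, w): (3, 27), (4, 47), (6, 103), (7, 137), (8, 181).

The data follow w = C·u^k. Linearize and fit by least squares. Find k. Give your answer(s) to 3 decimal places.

k = 1.932

Taking logs, ln w = k·ln u + ln C, so regress ln w on ln u.
Σln u = 8.3020, Σ(ln u)² = 14.4498, Σln w = 21.8992, Σln u·ln w = 37.6464.
Equations: 14.4498·k + 8.3020·ln C = 37.6464;  8.3020·k + 5·ln C = 21.8992.
Δ = 14.4498·5 − (8.3020)² = 3.3255; k = (37.6464·5 − 8.3020·21.8992)/3.3255 = 1.93190, ln C = (14.4498·21.8992 − 8.3020·37.6464)/3.3255 = 1.17210.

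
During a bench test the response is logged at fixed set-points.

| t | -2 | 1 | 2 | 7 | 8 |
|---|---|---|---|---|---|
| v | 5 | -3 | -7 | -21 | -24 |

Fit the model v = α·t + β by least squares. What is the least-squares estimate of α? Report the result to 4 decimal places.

α = -2.9096

The normal system AᵀA·[α, β]ᵀ = Aᵀv is [[122, 16]; [16, 5]]·[α, β]ᵀ = [-366, -50]ᵀ.
Δ = 122·5 − 16² = 354.
α = ((-366)·5 − 16·(-50))/354 = -515/177; β = (122·(-50) − 16·(-366))/354 = -122/177.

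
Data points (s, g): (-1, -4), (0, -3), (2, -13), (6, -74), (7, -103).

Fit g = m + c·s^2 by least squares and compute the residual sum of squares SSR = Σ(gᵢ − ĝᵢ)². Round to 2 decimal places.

SSR = 8.68

Compute the Gram sums: Σ1 = 5, Σs^2 = 90, Σs^2·s^2 = 3714.
Moment sums: Σg = -197, Σs^2·g = -7767.
So XᵀX·[m, c]ᵀ = Xᵀg: [[5, 90]; [90, 3714]]·[m, c]ᵀ = [-197, -7767]ᵀ.
Eliminating c: 3714·(row 1) − 90·(row 2) gives 10470·m = 3714·(-197) − 90·(-7767) = -32628, so m = -5438/1745.
Then c = ((-7767) − 90·(-5438/1745))/3714 = -1407/698.
Residuals: 3951/3490, 203/1745, -3177/1745, 2938/1745, -3879/3490; SSR = 30293/3490.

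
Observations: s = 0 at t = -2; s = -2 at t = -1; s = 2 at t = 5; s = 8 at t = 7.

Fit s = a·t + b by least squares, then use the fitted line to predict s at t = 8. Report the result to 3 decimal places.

Setting ∂/∂a … = 0 gives: 79·a + 9·b = 68;  9·a + 4·b = 8.
Δ = 79·4 − 9² = 235.
a = (68·4 − 9·8)/235 = 40/47; b = (79·8 − 9·68)/235 = 4/47.
At t = 8: ŝ = (40/47)·(8) + (4/47)·(1) = 324/47.

ŝ = 6.894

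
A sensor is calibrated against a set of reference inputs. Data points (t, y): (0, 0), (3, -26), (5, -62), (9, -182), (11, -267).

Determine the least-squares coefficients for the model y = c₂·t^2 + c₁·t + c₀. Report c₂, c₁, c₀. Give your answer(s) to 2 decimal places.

c₂ = -1.98, c₁ = -2.48, c₀ = -0.24

Compute the Gram sums: Σt^2·t^2 = 21908, Σt^2·t = 2212, Σt^2 = 236, Σt·t = 236, Σt = 28, Σ1 = 5.
Moment sums: Σt^2·y = -48833, Σt·y = -4963, Σy = -537.
Solving the 3×3 system (Gaussian elimination) gives c₂ = -6182/3129, c₁ = -4439/1788, c₀ = -254/1043.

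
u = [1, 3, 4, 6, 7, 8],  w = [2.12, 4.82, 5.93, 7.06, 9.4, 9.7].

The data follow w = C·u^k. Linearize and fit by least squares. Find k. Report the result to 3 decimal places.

Linearized form: ln w = k·ln u + ln C. From the 6 transformed points,
Σln u = 8.3020, Σ(ln u)² = 14.4498, Σln w = 10.5715, Σln u·ln w = 16.7824.
Equations: 14.4498·k + 8.3020·ln C = 16.7824;  8.3020·k + 6·ln C = 10.5715.
Slope k = (n·Σln u·ln w − Σln u·Σln w)/(n·Σ(ln u)² − (Σln u)²) = (6·16.7824 − 8.3020·10.5715)/17.7753 = 0.72738; ln C = (Σln w − k·Σln u)/n = 0.75546.

k = 0.727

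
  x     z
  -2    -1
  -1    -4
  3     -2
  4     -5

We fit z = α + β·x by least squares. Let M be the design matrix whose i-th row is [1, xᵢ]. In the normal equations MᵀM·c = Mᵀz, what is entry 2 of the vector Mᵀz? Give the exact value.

Entry 2 ↔ basis x, so (Mᵀz)_{2} = Σᵢ (x)·zᵢ = (-2)·(-1) + (-1)·(-4) + (3)·(-2) + (4)·(-5) = -20.

-20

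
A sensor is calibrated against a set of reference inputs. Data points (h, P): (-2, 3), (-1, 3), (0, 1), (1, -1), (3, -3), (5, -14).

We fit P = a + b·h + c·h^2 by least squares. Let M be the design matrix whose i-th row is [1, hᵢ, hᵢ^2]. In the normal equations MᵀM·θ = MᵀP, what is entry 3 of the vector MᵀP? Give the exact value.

-363

Entry 3 ↔ basis h^2, so (MᵀP)_{3} = Σᵢ (h^2)·Pᵢ = (4)·(3) + (1)·(3) + (0)·(1) + (1)·(-1) + (9)·(-3) + (25)·(-14) = -363.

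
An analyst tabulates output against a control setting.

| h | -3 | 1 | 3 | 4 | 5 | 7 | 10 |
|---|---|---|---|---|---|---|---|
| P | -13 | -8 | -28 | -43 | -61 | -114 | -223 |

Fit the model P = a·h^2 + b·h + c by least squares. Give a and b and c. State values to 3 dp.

a = -1.977, b = -2.201, c = -2.474

Entries of XᵀX: Σh^2·h^2 = 13445, Σh^2·h = 1533, Σh^2 = 209, Σh·h = 209, Σh = 27, Σ1 = 7.
And Σh^2·P = -30476, Σh·P = -3558, ΣP = -490.
Solving the 3×3 system (Gaussian elimination) gives a = -786045/397529, b = -874866/397529, c = -983489/397529.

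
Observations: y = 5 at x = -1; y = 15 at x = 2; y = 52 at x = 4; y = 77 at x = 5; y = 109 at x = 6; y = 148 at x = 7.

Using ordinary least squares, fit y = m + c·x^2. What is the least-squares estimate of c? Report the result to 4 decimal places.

c = 2.9592

Compute the Gram sums: Σ1 = 6, Σx^2 = 131, Σx^2·x^2 = 4595.
Moment sums: Σy = 406, Σx^2·y = 13998.
Eliminating c: 4595·(row 1) − 131·(row 2) gives 10409·m = 4595·406 − 131·13998 = 31832, so m = 31832/10409.
Then c = (13998 − 131·(31832/10409))/4595 = 30802/10409.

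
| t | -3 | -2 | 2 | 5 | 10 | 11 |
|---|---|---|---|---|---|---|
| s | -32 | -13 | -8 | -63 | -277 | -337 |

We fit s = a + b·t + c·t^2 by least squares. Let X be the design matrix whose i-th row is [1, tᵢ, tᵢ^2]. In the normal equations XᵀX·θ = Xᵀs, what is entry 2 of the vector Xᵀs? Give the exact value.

Entry 2 ↔ basis t, so (Xᵀs)_{2} = Σᵢ (t)·sᵢ = (-3)·(-32) + (-2)·(-13) + (2)·(-8) + (5)·(-63) + (10)·(-277) + (11)·(-337) = -6686.

-6686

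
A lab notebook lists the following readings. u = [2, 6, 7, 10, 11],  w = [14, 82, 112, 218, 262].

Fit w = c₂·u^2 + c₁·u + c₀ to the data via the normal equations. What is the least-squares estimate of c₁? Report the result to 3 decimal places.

Entries of XᵀX: Σu^2·u^2 = 28354, Σu^2·u = 2898, Σu^2 = 310, Σu·u = 310, Σu = 36, Σ1 = 5.
For Xᵀw: Σu^2·w = 61998, Σu·w = 6366, Σw = 688.
Inverting the 3×3 Gram matrix, [c₂, c₁, c₀]ᵀ = [26197/12782, 11931/12782, 2213/581]ᵀ.

c₁ = 0.933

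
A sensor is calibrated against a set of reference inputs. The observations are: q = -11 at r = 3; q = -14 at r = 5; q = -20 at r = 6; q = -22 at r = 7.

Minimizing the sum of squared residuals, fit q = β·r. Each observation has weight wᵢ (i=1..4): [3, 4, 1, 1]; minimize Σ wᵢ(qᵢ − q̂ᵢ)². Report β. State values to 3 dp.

β = -3.080

The normal equations are: 212·β = -653.
(Σwᵢ·r·r = 212, Σwᵢ·r·q = -653.)
β = (-653)/212 = -3.08019.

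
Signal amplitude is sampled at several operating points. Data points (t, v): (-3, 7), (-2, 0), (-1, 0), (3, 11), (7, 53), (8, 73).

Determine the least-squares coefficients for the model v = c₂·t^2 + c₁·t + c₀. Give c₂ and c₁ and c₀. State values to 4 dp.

Normal-equation sums: Σt^2·t^2 = 6676, Σt^2·t = 846, Σt^2 = 136, Σt·t = 136, Σt = 12, Σ1 = 6.
Moment sums: Σt^2·v = 7431, Σt·v = 967, Σv = 144.
Inverting the 3×3 Gram matrix, [c₂, c₁, c₀]ᵀ = [16491/15638, 10289/15638, -9531/7819]ᵀ.

c₂ = 1.0545, c₁ = 0.6579, c₀ = -1.2190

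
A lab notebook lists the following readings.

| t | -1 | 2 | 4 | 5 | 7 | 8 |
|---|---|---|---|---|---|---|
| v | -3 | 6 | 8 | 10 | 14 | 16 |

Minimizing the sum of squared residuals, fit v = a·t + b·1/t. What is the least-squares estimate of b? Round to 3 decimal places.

b = 1.559

With design matrix M, MᵀM = [[159, 6]; [6, 108861/78400]] and Mᵀv = [323, 14]ᵀ.
Determinant 159·(108861/78400) − 6² = 14486499/78400.
a = (323·(108861/78400) − 6·14)/(14486499/78400) = 1058389/536537; b = (159·14 − 6·323)/(14486499/78400) = 2508800/1609611.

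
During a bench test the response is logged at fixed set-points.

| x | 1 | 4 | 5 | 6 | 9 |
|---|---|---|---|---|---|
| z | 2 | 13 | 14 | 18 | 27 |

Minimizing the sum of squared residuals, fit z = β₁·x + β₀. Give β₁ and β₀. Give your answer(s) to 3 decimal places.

MᵀM·[β₁, β₀]ᵀ = Mᵀz reads: 159·β₁ + 25·β₀ = 475;  25·β₁ + 5·β₀ = 74.
det = 159·5 − 25² = 170.
β₁ = (475·5 − 25·74)/170 = 105/34; β₀ = (159·74 − 25·475)/170 = -109/170.

β₁ = 3.088, β₀ = -0.641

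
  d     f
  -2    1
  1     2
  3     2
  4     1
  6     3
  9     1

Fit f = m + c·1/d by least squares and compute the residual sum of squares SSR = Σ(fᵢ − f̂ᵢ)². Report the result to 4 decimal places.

SSR = 2.8342

Setting ∂/∂m … = 0 gives: 6·m + (49/36)·c = 10;  (49/36)·m + (1897/1296)·c = 109/36.
Determinant 6·(1897/1296) − (49/36)² = 8981/1296.
m = (10·(1897/1296) − (49/36)·(109/36))/(8981/1296) = 1947/1283; c = (6·(109/36) − (49/36)·10)/(8981/1296) = 5904/8981.
Residuals: -1696/8981, -1571/8981, 2365/8981, -6124/8981, 12330/8981, -5304/8981; SSR = 25454/8981.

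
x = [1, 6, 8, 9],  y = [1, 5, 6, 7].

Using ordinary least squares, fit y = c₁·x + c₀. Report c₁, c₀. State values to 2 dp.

c₁ = 0.74, c₀ = 0.33

Forming AᵀA = [[182, 24]; [24, 4]] and Aᵀy = [142, 19]ᵀ gives AᵀA·[c₁, c₀]ᵀ = Aᵀy.
Determinant 182·4 − 24² = 152.
c₁ = (142·4 − 24·19)/152 = 14/19; c₀ = (182·19 − 24·142)/152 = 25/76.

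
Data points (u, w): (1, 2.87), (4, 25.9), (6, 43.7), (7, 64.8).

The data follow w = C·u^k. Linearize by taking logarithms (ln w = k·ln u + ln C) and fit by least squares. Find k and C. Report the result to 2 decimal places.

k = 1.57, C = 2.87

With ln wᵢ as the transformed response and ln uᵢ as the regressor:
Over the data: Σln u = 5.1240, Σ(ln u)² = 8.9188, Σln w = 12.2572, Σln u·ln w = 19.3964.
Normal system: [[8.9188, 5.1240]; [5.1240, 4]]·[k, ln C]ᵀ = [19.3964, 12.2572]ᵀ.
Δ = 8.9188·4 − (5.1240)² = 9.4201; k = (19.3964·4 − 5.1240·12.2572)/9.4201 = 1.56900, ln C = (8.9188·12.2572 − 5.1240·19.3964)/9.4201 = 1.05442, so C = exp(1.05442) = 2.87032.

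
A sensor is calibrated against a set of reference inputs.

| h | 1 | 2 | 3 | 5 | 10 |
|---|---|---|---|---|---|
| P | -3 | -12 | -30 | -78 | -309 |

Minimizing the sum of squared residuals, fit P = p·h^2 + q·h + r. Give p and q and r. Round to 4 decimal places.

p = -3.0184, q = -0.7950, r = 0.8501

The normal equations are: 10723·p + 1161·q + 139·r = -33171;  1161·p + 139·q + 21·r = -3597;  139·p + 21·q + 5·r = -432.
Inverting the 3×3 Gram matrix, [p, q, r]ᵀ = [-4431/1468, -1167/1468, 312/367]ᵀ.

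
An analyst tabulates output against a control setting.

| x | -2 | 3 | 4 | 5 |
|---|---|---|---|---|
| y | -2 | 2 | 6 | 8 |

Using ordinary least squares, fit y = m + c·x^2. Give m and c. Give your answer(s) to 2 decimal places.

Compute the Gram sums: Σ1 = 4, Σx^2 = 54, Σx^2·x^2 = 978.
And Σy = 14, Σx^2·y = 306.
Δ = 4·978 − 54² = 996.
m = (14·978 − 54·306)/996 = -236/83; c = (4·306 − 54·14)/996 = 39/83.

m = -2.84, c = 0.47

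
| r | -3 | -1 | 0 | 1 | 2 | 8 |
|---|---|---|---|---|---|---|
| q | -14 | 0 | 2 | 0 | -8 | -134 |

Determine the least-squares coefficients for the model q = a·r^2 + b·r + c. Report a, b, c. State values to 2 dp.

From the data, Σr^2·r^2 = 4195, Σr^2·r = 493, Σr^2 = 79, Σr·r = 79, Σr = 7, Σ1 = 6.
Moment sums: Σr^2·q = -8734, Σr·q = -1046, Σq = -154.
Solving the 3×3 system (Gaussian elimination) gives a = -38333/18840, b = -67523/94200, c = 30761/15700.

a = -2.03, b = -0.72, c = 1.96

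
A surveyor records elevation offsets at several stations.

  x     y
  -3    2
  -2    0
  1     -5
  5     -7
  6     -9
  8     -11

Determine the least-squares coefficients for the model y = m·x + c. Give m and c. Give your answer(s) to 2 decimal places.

The normal equations are: 139·m + 15·c = -188;  15·m + 6·c = -30.
(Σx·x = 139, Σx = 15, Σ1 = 6, Σx·y = -188, Σy = -30.)
det = 139·6 − 15² = 609.
m = ((-188)·6 − 15·(-30))/609 = -226/203; c = (139·(-30) − 15·(-188))/609 = -450/203.

m = -1.11, c = -2.22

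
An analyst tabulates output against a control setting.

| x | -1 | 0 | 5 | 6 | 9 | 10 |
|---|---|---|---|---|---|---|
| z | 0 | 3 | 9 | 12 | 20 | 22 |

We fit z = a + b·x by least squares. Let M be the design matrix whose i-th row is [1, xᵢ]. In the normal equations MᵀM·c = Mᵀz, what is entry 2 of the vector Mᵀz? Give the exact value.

517

Entry 2 ↔ basis x, so (Mᵀz)_{2} = Σᵢ (x)·zᵢ = (-1)·(0) + (0)·(3) + (5)·(9) + (6)·(12) + (9)·(20) + (10)·(22) = 517.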